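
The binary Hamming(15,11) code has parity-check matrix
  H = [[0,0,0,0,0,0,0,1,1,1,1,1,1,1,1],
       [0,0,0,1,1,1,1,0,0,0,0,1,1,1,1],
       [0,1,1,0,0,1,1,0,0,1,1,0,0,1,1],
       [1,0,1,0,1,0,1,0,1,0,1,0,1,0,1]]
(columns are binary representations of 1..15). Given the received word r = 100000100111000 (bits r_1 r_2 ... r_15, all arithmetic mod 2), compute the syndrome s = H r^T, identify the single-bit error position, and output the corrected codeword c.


s = (1, 0, 1, 1)^T, error position = 11, corrected codeword c = 100000100101000

Compute s = H r^T mod 2 one row at a time:
  s_1 = 0 + 0 + 1 + 1 + 1 + 0 + 0 + 0 = 3 ≡ 1 (mod 2).
  s_2 = 0 + 0 + 0 + 1 + 1 + 0 + 0 + 0 = 2 ≡ 0 (mod 2).
  s_3 = 0 + 0 + 0 + 1 + 1 + 1 + 0 + 0 = 3 ≡ 1 (mod 2).
  s_4 = 1 + 0 + 0 + 1 + 0 + 1 + 0 + 0 = 3 ≡ 1 (mod 2).
s = (1, 0, 1, 1)^T — this equals column 11 of H (binary 1011), so error is at position 11.
Correct: flip bit 11 of r = 100000100111000 to get c = 100000100101000.


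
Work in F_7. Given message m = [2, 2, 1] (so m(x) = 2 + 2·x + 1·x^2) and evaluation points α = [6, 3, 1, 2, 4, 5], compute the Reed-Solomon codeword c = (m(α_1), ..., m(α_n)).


c = [1, 3, 5, 3, 5, 2]

Message polynomial: m(x) = 2 + 2·x + 1·x^2 (mod 7).
For each evaluation point α_i, compute m(α_i) mod 7:
  α_1 = 6: Horner steps 1 → 1 → 1, so m(6) = 1.
  α_2 = 3: Horner steps 1 → 5 → 3, so m(3) = 3.
  α_3 = 1: Horner steps 1 → 3 → 5, so m(1) = 5.
  α_4 = 2: Horner steps 1 → 4 → 3, so m(2) = 3.
  α_5 = 4: Horner steps 1 → 6 → 5, so m(4) = 5.
  α_6 = 5: Horner steps 1 → 0 → 2, so m(5) = 2.
Codeword c = [1, 3, 5, 3, 5, 2] ∈ F_7^6.


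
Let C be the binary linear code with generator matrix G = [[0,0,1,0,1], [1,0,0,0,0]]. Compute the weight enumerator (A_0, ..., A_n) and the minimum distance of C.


Weight distribution: A_0 = 1, A_1 = 1, A_2 = 1, A_3 = 1. Minimum distance d = 1.

Enumerate all 2^2 = 4 messages m ∈ F_2^2.
For each, compute codeword c = mG in F_2^5, then tally its weight.
  m = 00 → c = 00000, weight = 0.
  m = 10 → c = 00101, weight = 2.
  m = 01 → c = 10000, weight = 1.
  m = 11 → c = 10101, weight = 3.
Tally weights:
  weight 0: 1 codewords.
  weight 1: 1 codewords.
  weight 2: 1 codewords.
  weight 3: 1 codewords.
Minimum distance d = smallest w > 0 with A_w > 0 = 1.
Sanity: Σ A_w = 4 = 2^2 = 4 ✓.


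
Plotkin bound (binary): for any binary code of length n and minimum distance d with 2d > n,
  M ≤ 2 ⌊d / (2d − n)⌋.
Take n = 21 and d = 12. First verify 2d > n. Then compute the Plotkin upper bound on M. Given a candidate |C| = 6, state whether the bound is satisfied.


Plotkin bound M ≤ 8; given |C| = 6 ≤ bound (satisfied).

Check applicability: 2d = 24, n = 21.
2d − n = 3 > 0, so Plotkin applies.
Compute d/(2d−n) = 12/3 ≈ 4.0000.
⌊d/(2d−n)⌋ = 4.
Plotkin bound: M ≤ 2·4 = 8.
Given |C| = 6, check: satisfied.
This |C| is below the Plotkin bound.


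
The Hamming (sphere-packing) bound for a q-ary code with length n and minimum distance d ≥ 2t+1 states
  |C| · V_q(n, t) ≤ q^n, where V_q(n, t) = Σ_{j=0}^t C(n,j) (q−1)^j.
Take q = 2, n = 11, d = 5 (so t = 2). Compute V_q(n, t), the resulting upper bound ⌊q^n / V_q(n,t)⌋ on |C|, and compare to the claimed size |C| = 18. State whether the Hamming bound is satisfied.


V_q(n, t) = 67, q^n = 2048, Hamming bound = 30, |C| = 18 ≤ bound (satisfied).

Step 1: Compute V_q(n, t) = Σ_{j=0}^2 C(n, j) (q−1)^j.
  j = 0: C(11,0)·(1)^0 = 1·1 = 1.
  j = 1: C(11,1)·(1)^1 = 11·1 = 11.
  j = 2: C(11,2)·(1)^2 = 55·1 = 55.
  V_q(n, t) = 1 + 11 + 55 = 67.
Step 2: q^n = 2^11 = 2048.
Step 3: Hamming bound ⌊q^n / V_q(n,t)⌋ = ⌊2048/67⌋ = 30.
Step 4: Compare |C| = 18 to 30: satisfied.
The claimed |C| lies below the Hamming bound.


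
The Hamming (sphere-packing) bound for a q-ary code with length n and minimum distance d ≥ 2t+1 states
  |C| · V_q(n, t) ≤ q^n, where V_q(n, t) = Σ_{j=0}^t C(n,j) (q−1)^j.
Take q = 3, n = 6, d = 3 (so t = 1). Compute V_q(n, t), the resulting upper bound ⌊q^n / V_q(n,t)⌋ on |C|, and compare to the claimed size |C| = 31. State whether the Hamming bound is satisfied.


V_q(n, t) = 13, q^n = 729, Hamming bound = 56, |C| = 31 ≤ bound (satisfied).

Step 1: Compute V_q(n, t) = Σ_{j=0}^1 C(n, j) (q−1)^j.
  j = 0: C(6,0)·(2)^0 = 1·1 = 1.
  j = 1: C(6,1)·(2)^1 = 6·2 = 12.
  V_q(n, t) = 1 + 12 = 13.
Step 2: q^n = 3^6 = 729.
Step 3: Hamming bound ⌊q^n / V_q(n,t)⌋ = ⌊729/13⌋ = 56.
Step 4: Compare |C| = 31 to 56: satisfied.
The claimed |C| lies below the Hamming bound.


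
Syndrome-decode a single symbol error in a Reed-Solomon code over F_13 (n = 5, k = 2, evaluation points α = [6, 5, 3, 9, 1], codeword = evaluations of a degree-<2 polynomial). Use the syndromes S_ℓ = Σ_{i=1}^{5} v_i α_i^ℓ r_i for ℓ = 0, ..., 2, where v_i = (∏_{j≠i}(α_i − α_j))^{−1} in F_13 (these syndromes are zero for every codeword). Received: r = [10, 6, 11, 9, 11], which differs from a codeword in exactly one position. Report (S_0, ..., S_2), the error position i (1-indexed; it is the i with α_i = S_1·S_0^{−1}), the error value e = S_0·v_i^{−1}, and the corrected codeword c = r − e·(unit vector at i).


S = (1, 1, 1), error at position 5, error magnitude e = 8, c = [10, 6, 11, 9, 3].

Step 1: column multipliers v_i = (∏_{j≠i}(α_i − α_j))^{−1} mod 13.
  i = 1 (α = 6): (6−5)(6−3)(6−9)(6−1) = 1·3·(−3)·5 = −45 ≡ 7, so v_1 = 7^{−1} = 2 (mod 13).
  i = 2 (α = 5): (5−6)(5−3)(5−9)(5−1) = (−1)·2·(−4)·4 = 32 ≡ 6, so v_2 = 6^{−1} = 11 (mod 13).
  i = 3 (α = 3): (3−6)(3−5)(3−9)(3−1) = (−3)·(−2)·(−6)·2 = −72 ≡ 6, so v_3 = 6^{−1} = 11 (mod 13).
  i = 4 (α = 9): (9−6)(9−5)(9−3)(9−1) = 3·4·6·8 = 576 ≡ 4, so v_4 = 4^{−1} = 10 (mod 13).
  i = 5 (α = 1): (1−6)(1−5)(1−3)(1−9) = (−5)·(−4)·(−2)·(−8) = 320 ≡ 8, so v_5 = 8^{−1} = 5 (mod 13).
  v = [2, 11, 11, 10, 5].
Step 2: syndromes of r = [10, 6, 11, 9, 11] (all sums mod 13).
  S_0 = Σ v_i r_i = 2·10 + 11·6 + 11·11 + 10·9 + 5·11 = 352 ≡ 1.
  S_1 = Σ v_i α_i r_i = 2·6·10 + 11·5·6 + 11·3·11 + 10·9·9 + 5·1·11 = 1678 ≡ 1.
  α_i^2 mod 13 = [10, 12, 9, 3, 1].
  S_2 = Σ v_i α_i^2 r_i = 2·10·10 + 11·12·6 + 11·9·11 + 10·3·9 + 5·1·11 = 2406 ≡ 1.
  S = (1, 1, 1) ≠ 0, so r is not a codeword (an error is present).
Step 3: locate the error. For a single error e at position i, S_ℓ = v_i·e·α_i^ℓ, so α_err = S_1/S_0.
  S_0^{−1} = 1^{−1} = 1 (mod 13), so α_err = 1·1 = 1 ≡ 1 = α_5. Error position i = 5.
  Consistency check: S_2/S_1 = 1·1 = 1 ≡ 1 = α_err ✓ (single-error assumption holds).
Step 4: error magnitude e = S_0/v_5 = S_0·∏_{j≠5}(α_5 − α_j) = 1·8 = 8 ≡ 8 (mod 13).
Step 5: correct position 5: c_5 = r_5 − e = 11 − 8 ≡ 3 (mod 13). Hence c = [10, 6, 11, 9, 3].
  Check: interpolating c through the α_i gives m(x) = 12 + 4·x (degree < 2) with m(α_i) = c_i for every i, so c is indeed a codeword.


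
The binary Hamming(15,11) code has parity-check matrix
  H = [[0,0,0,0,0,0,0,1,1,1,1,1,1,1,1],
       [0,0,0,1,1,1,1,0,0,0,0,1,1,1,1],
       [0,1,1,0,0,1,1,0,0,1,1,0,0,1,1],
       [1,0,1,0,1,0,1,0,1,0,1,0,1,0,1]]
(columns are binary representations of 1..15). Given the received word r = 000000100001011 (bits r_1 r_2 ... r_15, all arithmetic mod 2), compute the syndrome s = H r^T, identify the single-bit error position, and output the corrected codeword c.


s = (1, 0, 1, 0)^T, error position = 10, corrected codeword c = 000000100101011

Compute s = H r^T mod 2 one row at a time:
  s_1 = 0 + 0 + 0 + 0 + 1 + 0 + 1 + 1 = 3 ≡ 1 (mod 2).
  s_2 = 0 + 0 + 0 + 1 + 1 + 0 + 1 + 1 = 4 ≡ 0 (mod 2).
  s_3 = 0 + 0 + 0 + 1 + 0 + 0 + 1 + 1 = 3 ≡ 1 (mod 2).
  s_4 = 0 + 0 + 0 + 1 + 0 + 0 + 0 + 1 = 2 ≡ 0 (mod 2).
s = (1, 0, 1, 0)^T — this equals column 10 of H (binary 1010), so error is at position 10.
Correct: flip bit 10 of r = 000000100001011 to get c = 000000100101011.


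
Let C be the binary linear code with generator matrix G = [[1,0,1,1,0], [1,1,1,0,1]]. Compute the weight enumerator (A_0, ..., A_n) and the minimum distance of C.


Weight distribution: A_0 = 1, A_3 = 2, A_4 = 1. Minimum distance d = 3.

Enumerate all 2^2 = 4 messages m ∈ F_2^2.
For each, compute codeword c = mG in F_2^5, then tally its weight.
  m = 00 → c = 00000, weight = 0.
  m = 10 → c = 10110, weight = 3.
  m = 01 → c = 11101, weight = 4.
  m = 11 → c = 01011, weight = 3.
Tally weights:
  weight 0: 1 codewords.
  weight 3: 2 codewords.
  weight 4: 1 codewords.
Minimum distance d = smallest w > 0 with A_w > 0 = 3.
Sanity: Σ A_w = 4 = 2^2 = 4 ✓.


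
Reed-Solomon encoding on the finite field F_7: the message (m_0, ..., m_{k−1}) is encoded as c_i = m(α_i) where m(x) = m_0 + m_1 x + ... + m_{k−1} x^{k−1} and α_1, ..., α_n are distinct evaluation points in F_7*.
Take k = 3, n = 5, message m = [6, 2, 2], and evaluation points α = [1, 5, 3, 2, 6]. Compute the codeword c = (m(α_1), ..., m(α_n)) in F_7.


c = [3, 3, 2, 4, 6]

Message polynomial: m(x) = 6 + 2·x + 2·x^2 (mod 7).
For each evaluation point α_i, compute m(α_i) mod 7:
  α_1 = 1: Horner steps 2 → 4 → 3, so m(1) = 3.
  α_2 = 5: Horner steps 2 → 5 → 3, so m(5) = 3.
  α_3 = 3: Horner steps 2 → 1 → 2, so m(3) = 2.
  α_4 = 2: Horner steps 2 → 6 → 4, so m(2) = 4.
  α_5 = 6: Horner steps 2 → 0 → 6, so m(6) = 6.
Codeword c = [3, 3, 2, 4, 6] ∈ F_7^5.


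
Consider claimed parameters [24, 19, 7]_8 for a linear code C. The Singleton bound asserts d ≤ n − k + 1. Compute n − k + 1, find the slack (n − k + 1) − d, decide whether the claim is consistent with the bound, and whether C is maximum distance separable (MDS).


Singleton RHS = n − k + 1 = 6, slack = -1, bound violated (no such code; not MDS).

Singleton bound: d ≤ n − k + 1.
Here n = 24, k = 19, so n − k + 1 = 6.
Given d = 7, check d ≤ 6: NO.
Slack = (n − k + 1) − d = -1.
The slack is negative: d = 7 exceeds n − k + 1 = 6 by 1, so the Singleton bound is violated and no linear [24, 19, 7]_8 code can exist. In particular it is not MDS (MDS requires d = n − k + 1 exactly).
Description: the claimed parameters are [24, 19, 7]_8; such a code would be impossible (violates the Singleton bound).


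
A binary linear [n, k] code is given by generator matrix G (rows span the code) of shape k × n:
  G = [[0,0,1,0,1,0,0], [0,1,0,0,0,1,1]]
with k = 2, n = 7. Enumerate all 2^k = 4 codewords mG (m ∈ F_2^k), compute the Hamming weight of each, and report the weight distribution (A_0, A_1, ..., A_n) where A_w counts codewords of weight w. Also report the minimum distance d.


Weight distribution: A_0 = 1, A_2 = 1, A_3 = 1, A_5 = 1. Minimum distance d = 2.

Enumerate all 2^2 = 4 messages m ∈ F_2^2.
For each, compute codeword c = mG in F_2^7, then tally its weight.
  m = 00 → c = 0000000, weight = 0.
  m = 10 → c = 0010100, weight = 2.
  m = 01 → c = 0100011, weight = 3.
  m = 11 → c = 0110111, weight = 5.
Tally weights:
  weight 0: 1 codewords.
  weight 2: 1 codewords.
  weight 3: 1 codewords.
  weight 5: 1 codewords.
Minimum distance d = smallest w > 0 with A_w > 0 = 2.
Sanity: Σ A_w = 4 = 2^2 = 4 ✓.


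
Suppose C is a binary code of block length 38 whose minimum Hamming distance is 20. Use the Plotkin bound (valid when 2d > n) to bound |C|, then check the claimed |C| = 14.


Plotkin bound M ≤ 20; given |C| = 14 ≤ bound (satisfied).

Check applicability: 2d = 40, n = 38.
2d − n = 2 > 0, so Plotkin applies.
Compute d/(2d−n) = 20/2 ≈ 10.0000.
⌊d/(2d−n)⌋ = 10.
Plotkin bound: M ≤ 2·10 = 20.
Given |C| = 14, check: satisfied.
This |C| is below the Plotkin bound.


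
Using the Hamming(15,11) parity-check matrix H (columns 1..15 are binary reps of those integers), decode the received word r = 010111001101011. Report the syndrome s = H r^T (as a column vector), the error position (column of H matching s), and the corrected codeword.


s = (1, 0, 1, 1)^T, error position = 11, corrected codeword c = 010111001111011

Compute s = H r^T mod 2 one row at a time:
  s_1 = 0 + 1 + 1 + 0 + 1 + 0 + 1 + 1 = 5 ≡ 1 (mod 2).
  s_2 = 1 + 1 + 1 + 0 + 1 + 0 + 1 + 1 = 6 ≡ 0 (mod 2).
  s_3 = 1 + 0 + 1 + 0 + 1 + 0 + 1 + 1 = 5 ≡ 1 (mod 2).
  s_4 = 0 + 0 + 1 + 0 + 1 + 0 + 0 + 1 = 3 ≡ 1 (mod 2).
s = (1, 0, 1, 1)^T — this equals column 11 of H (binary 1011), so error is at position 11.
Correct: flip bit 11 of r = 010111001101011 to get c = 010111001111011.


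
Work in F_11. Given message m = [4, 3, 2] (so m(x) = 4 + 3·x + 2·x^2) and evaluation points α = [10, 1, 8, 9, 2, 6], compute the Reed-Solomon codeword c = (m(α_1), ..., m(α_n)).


c = [3, 9, 2, 6, 7, 6]

Message polynomial: m(x) = 4 + 3·x + 2·x^2 (mod 11).
For each evaluation point α_i, compute m(α_i) mod 11:
  α_1 = 10: Horner steps 2 → 1 → 3, so m(10) = 3.
  α_2 = 1: Horner steps 2 → 5 → 9, so m(1) = 9.
  α_3 = 8: Horner steps 2 → 8 → 2, so m(8) = 2.
  α_4 = 9: Horner steps 2 → 10 → 6, so m(9) = 6.
  α_5 = 2: Horner steps 2 → 7 → 7, so m(2) = 7.
  α_6 = 6: Horner steps 2 → 4 → 6, so m(6) = 6.
Codeword c = [3, 9, 2, 6, 7, 6] ∈ F_11^6.


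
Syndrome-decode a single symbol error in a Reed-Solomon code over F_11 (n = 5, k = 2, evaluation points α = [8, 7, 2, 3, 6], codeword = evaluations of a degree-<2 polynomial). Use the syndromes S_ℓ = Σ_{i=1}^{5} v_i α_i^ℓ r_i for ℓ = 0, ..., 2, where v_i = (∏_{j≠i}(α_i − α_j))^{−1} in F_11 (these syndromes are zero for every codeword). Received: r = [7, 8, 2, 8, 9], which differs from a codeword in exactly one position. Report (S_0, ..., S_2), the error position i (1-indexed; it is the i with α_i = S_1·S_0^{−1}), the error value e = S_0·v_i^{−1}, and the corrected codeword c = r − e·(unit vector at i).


S = (3, 9, 5), error at position 4, error magnitude e = 7, c = [7, 8, 2, 1, 9].

Step 1: column multipliers v_i = (∏_{j≠i}(α_i − α_j))^{−1} mod 11.
  i = 1 (α = 8): (8−7)(8−2)(8−3)(8−6) = 1·6·5·2 = 60 ≡ 5, so v_1 = 5^{−1} = 9 (mod 11).
  i = 2 (α = 7): (7−8)(7−2)(7−3)(7−6) = (−1)·5·4·1 = −20 ≡ 2, so v_2 = 2^{−1} = 6 (mod 11).
  i = 3 (α = 2): (2−8)(2−7)(2−3)(2−6) = (−6)·(−5)·(−1)·(−4) = 120 ≡ 10, so v_3 = 10^{−1} = 10 (mod 11).
  i = 4 (α = 3): (3−8)(3−7)(3−2)(3−6) = (−5)·(−4)·1·(−3) = −60 ≡ 6, so v_4 = 6^{−1} = 2 (mod 11).
  i = 5 (α = 6): (6−8)(6−7)(6−2)(6−3) = (−2)·(−1)·4·3 = 24 ≡ 2, so v_5 = 2^{−1} = 6 (mod 11).
  v = [9, 6, 10, 2, 6].
Step 2: syndromes of r = [7, 8, 2, 8, 9] (all sums mod 11).
  S_0 = Σ v_i r_i = 9·7 + 6·8 + 10·2 + 2·8 + 6·9 = 201 ≡ 3.
  S_1 = Σ v_i α_i r_i = 9·8·7 + 6·7·8 + 10·2·2 + 2·3·8 + 6·6·9 = 1252 ≡ 9.
  α_i^2 mod 11 = [9, 5, 4, 9, 3].
  S_2 = Σ v_i α_i^2 r_i = 9·9·7 + 6·5·8 + 10·4·2 + 2·9·8 + 6·3·9 = 1193 ≡ 5.
  S = (3, 9, 5) ≠ 0, so r is not a codeword (an error is present).
Step 3: locate the error. For a single error e at position i, S_ℓ = v_i·e·α_i^ℓ, so α_err = S_1/S_0.
  S_0^{−1} = 3^{−1} = 4 (mod 11), so α_err = 9·4 = 36 ≡ 3 = α_4. Error position i = 4.
  Consistency check: S_2/S_1 = 5·5 = 25 ≡ 3 = α_err ✓ (single-error assumption holds).
Step 4: error magnitude e = S_0/v_4 = S_0·∏_{j≠4}(α_4 − α_j) = 3·6 = 18 ≡ 7 (mod 11).
Step 5: correct position 4: c_4 = r_4 − e = 8 − 7 ≡ 1 (mod 11). Hence c = [7, 8, 2, 1, 9].
  Check: interpolating c through the α_i gives m(x) = 4 + 10·x (degree < 2) with m(α_i) = c_i for every i, so c is indeed a codeword.


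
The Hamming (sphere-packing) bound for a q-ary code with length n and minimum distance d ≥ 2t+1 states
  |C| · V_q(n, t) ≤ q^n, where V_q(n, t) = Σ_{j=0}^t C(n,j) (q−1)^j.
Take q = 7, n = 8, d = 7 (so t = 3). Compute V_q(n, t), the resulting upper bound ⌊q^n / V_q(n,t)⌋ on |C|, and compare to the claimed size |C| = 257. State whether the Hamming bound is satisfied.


V_q(n, t) = 13153, q^n = 5764801, Hamming bound = 438, |C| = 257 ≤ bound (satisfied).

Step 1: Compute V_q(n, t) = Σ_{j=0}^3 C(n, j) (q−1)^j.
  j = 0: C(8,0)·(6)^0 = 1·1 = 1.
  j = 1: C(8,1)·(6)^1 = 8·6 = 48.
  j = 2: C(8,2)·(6)^2 = 28·36 = 1008.
  j = 3: C(8,3)·(6)^3 = 56·216 = 12096.
  V_q(n, t) = 1 + 48 + 1008 + 12096 = 13153.
Step 2: q^n = 7^8 = 5764801.
Step 3: Hamming bound ⌊q^n / V_q(n,t)⌋ = ⌊5764801/13153⌋ = 438.
Step 4: Compare |C| = 257 to 438: satisfied.
The claimed |C| lies below the Hamming bound.


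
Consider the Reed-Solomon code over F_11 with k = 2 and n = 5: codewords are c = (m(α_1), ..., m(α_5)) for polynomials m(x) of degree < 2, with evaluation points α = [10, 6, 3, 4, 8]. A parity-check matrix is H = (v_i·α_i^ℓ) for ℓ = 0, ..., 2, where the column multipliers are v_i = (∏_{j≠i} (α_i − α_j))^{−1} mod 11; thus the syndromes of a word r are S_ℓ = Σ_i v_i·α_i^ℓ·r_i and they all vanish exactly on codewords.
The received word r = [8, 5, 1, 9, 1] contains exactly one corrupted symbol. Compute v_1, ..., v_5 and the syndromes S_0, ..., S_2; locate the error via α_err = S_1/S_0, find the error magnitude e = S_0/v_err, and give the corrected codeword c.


S = (2, 6, 7), error at position 3, error magnitude e = 1, c = [8, 5, 0, 9, 1].

Step 1: column multipliers v_i = (∏_{j≠i}(α_i − α_j))^{−1} mod 11.
  i = 1 (α = 10): (10−6)(10−3)(10−4)(10−8) = 4·7·6·2 = 336 ≡ 6, so v_1 = 6^{−1} = 2 (mod 11).
  i = 2 (α = 6): (6−10)(6−3)(6−4)(6−8) = (−4)·3·2·(−2) = 48 ≡ 4, so v_2 = 4^{−1} = 3 (mod 11).
  i = 3 (α = 3): (3−10)(3−6)(3−4)(3−8) = (−7)·(−3)·(−1)·(−5) = 105 ≡ 6, so v_3 = 6^{−1} = 2 (mod 11).
  i = 4 (α = 4): (4−10)(4−6)(4−3)(4−8) = (−6)·(−2)·1·(−4) = −48 ≡ 7, so v_4 = 7^{−1} = 8 (mod 11).
  i = 5 (α = 8): (8−10)(8−6)(8−3)(8−4) = (−2)·2·5·4 = −80 ≡ 8, so v_5 = 8^{−1} = 7 (mod 11).
  v = [2, 3, 2, 8, 7].
Step 2: syndromes of r = [8, 5, 1, 9, 1] (all sums mod 11).
  S_0 = Σ v_i r_i = 2·8 + 3·5 + 2·1 + 8·9 + 7·1 = 112 ≡ 2.
  S_1 = Σ v_i α_i r_i = 2·10·8 + 3·6·5 + 2·3·1 + 8·4·9 + 7·8·1 = 600 ≡ 6.
  α_i^2 mod 11 = [1, 3, 9, 5, 9].
  S_2 = Σ v_i α_i^2 r_i = 2·1·8 + 3·3·5 + 2·9·1 + 8·5·9 + 7·9·1 = 502 ≡ 7.
  S = (2, 6, 7) ≠ 0, so r is not a codeword (an error is present).
Step 3: locate the error. For a single error e at position i, S_ℓ = v_i·e·α_i^ℓ, so α_err = S_1/S_0.
  S_0^{−1} = 2^{−1} = 6 (mod 11), so α_err = 6·6 = 36 ≡ 3 = α_3. Error position i = 3.
  Consistency check: S_2/S_1 = 7·2 = 14 ≡ 3 = α_err ✓ (single-error assumption holds).
Step 4: error magnitude e = S_0/v_3 = S_0·∏_{j≠3}(α_3 − α_j) = 2·6 = 12 ≡ 1 (mod 11).
Step 5: correct position 3: c_3 = r_3 − e = 1 − 1 ≡ 0 (mod 11). Hence c = [8, 5, 0, 9, 1].
  Check: interpolating c through the α_i gives m(x) = 6 + 9·x (degree < 2) with m(α_i) = c_i for every i, so c is indeed a codeword.


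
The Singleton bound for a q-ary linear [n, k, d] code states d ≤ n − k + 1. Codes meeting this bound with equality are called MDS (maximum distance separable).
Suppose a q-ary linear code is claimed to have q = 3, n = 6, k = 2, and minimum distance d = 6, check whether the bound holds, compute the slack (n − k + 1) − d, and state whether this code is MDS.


Singleton RHS = n − k + 1 = 5, slack = -1, bound violated (no such code; not MDS).

Singleton bound: d ≤ n − k + 1.
Here n = 6, k = 2, so n − k + 1 = 5.
Given d = 6, check d ≤ 5: NO.
Slack = (n − k + 1) − d = -1.
The slack is negative: d = 6 exceeds n − k + 1 = 5 by 1, so the Singleton bound is violated and no linear [6, 2, 6]_3 code can exist. In particular it is not MDS (MDS requires d = n − k + 1 exactly).
Description: the claimed parameters are [6, 2, 6]_3; such a code would be impossible (violates the Singleton bound).


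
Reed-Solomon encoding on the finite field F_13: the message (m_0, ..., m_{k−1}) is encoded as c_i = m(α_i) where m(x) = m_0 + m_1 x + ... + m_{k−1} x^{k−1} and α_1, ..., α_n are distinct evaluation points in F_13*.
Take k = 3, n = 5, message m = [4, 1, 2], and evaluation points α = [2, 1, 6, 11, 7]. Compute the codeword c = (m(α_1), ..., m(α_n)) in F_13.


c = [1, 7, 4, 10, 5]

Message polynomial: m(x) = 4 + 1·x + 2·x^2 (mod 13).
For each evaluation point α_i, compute m(α_i) mod 13:
  α_1 = 2: Horner steps 2 → 5 → 1, so m(2) = 1.
  α_2 = 1: Horner steps 2 → 3 → 7, so m(1) = 7.
  α_3 = 6: Horner steps 2 → 0 → 4, so m(6) = 4.
  α_4 = 11: Horner steps 2 → 10 → 10, so m(11) = 10.
  α_5 = 7: Horner steps 2 → 2 → 5, so m(7) = 5.
Codeword c = [1, 7, 4, 10, 5] ∈ F_13^5.


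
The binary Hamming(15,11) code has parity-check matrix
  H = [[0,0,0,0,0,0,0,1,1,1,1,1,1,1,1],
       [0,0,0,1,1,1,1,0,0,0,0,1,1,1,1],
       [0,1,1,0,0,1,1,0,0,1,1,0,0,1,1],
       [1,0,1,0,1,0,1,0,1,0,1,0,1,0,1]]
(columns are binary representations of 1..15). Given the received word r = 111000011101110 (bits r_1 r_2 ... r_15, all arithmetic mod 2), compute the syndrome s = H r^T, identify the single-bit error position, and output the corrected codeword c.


s = (0, 1, 0, 0)^T, error position = 4, corrected codeword c = 111100011101110

Compute s = H r^T mod 2 one row at a time:
  s_1 = 1 + 1 + 1 + 0 + 1 + 1 + 1 + 0 = 6 ≡ 0 (mod 2).
  s_2 = 0 + 0 + 0 + 0 + 1 + 1 + 1 + 0 = 3 ≡ 1 (mod 2).
  s_3 = 1 + 1 + 0 + 0 + 1 + 0 + 1 + 0 = 4 ≡ 0 (mod 2).
  s_4 = 1 + 1 + 0 + 0 + 1 + 0 + 1 + 0 = 4 ≡ 0 (mod 2).
s = (0, 1, 0, 0)^T — this equals column 4 of H (binary 0100), so error is at position 4.
Correct: flip bit 4 of r = 111000011101110 to get c = 111100011101110.


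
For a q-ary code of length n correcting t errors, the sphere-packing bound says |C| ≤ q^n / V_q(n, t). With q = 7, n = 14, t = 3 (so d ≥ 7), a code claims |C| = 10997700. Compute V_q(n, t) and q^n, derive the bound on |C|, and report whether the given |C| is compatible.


V_q(n, t) = 81985, q^n = 678223072849, Hamming bound = 8272526, |C| = 10997700 > bound (violated).

Step 1: Compute V_q(n, t) = Σ_{j=0}^3 C(n, j) (q−1)^j.
  j = 0: C(14,0)·(6)^0 = 1·1 = 1.
  j = 1: C(14,1)·(6)^1 = 14·6 = 84.
  j = 2: C(14,2)·(6)^2 = 91·36 = 3276.
  j = 3: C(14,3)·(6)^3 = 364·216 = 78624.
  V_q(n, t) = 1 + 84 + 3276 + 78624 = 81985.
Step 2: q^n = 7^14 = 678223072849.
Step 3: Hamming bound ⌊q^n / V_q(n,t)⌋ = ⌊678223072849/81985⌋ = 8272526.
Step 4: Compare |C| = 10997700 to 8272526: violated.
The claimed |C| lies above the Hamming bound, so no 7-ary code of length 14 with d ≥ 7 can have 10997700 codewords.


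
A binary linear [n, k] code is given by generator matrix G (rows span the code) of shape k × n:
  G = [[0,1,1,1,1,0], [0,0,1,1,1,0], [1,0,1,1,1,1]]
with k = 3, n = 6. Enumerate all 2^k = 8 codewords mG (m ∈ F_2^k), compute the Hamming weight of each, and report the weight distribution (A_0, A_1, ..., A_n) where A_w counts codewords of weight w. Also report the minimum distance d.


Weight distribution: A_0 = 1, A_1 = 1, A_2 = 1, A_3 = 2, A_4 = 1, A_5 = 1, A_6 = 1. Minimum distance d = 1.

Enumerate all 2^3 = 8 messages m ∈ F_2^3.
For each, compute codeword c = mG in F_2^6, then tally its weight.
  m = 000 → c = 000000, weight = 0.
  m = 100 → c = 011110, weight = 4.
  m = 010 → c = 001110, weight = 3.
  m = 110 → c = 010000, weight = 1.
  m = 001 → c = 101111, weight = 5.
  m = 101 → c = 110001, weight = 3.
  m = 011 → c = 100001, weight = 2.
  m = 111 → c = 111111, weight = 6.
Tally weights:
  weight 0: 1 codewords.
  weight 1: 1 codewords.
  weight 2: 1 codewords.
  weight 3: 2 codewords.
  weight 4: 1 codewords.
  weight 5: 1 codewords.
  weight 6: 1 codewords.
Minimum distance d = smallest w > 0 with A_w > 0 = 1.
Sanity: Σ A_w = 8 = 2^3 = 8 ✓.


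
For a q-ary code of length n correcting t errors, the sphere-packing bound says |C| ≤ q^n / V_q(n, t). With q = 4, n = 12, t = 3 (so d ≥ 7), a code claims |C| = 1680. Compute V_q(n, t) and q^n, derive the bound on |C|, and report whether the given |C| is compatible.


V_q(n, t) = 6571, q^n = 16777216, Hamming bound = 2553, |C| = 1680 ≤ bound (satisfied).

Step 1: Compute V_q(n, t) = Σ_{j=0}^3 C(n, j) (q−1)^j.
  j = 0: C(12,0)·(3)^0 = 1·1 = 1.
  j = 1: C(12,1)·(3)^1 = 12·3 = 36.
  j = 2: C(12,2)·(3)^2 = 66·9 = 594.
  j = 3: C(12,3)·(3)^3 = 220·27 = 5940.
  V_q(n, t) = 1 + 36 + 594 + 5940 = 6571.
Step 2: q^n = 4^12 = 16777216.
Step 3: Hamming bound ⌊q^n / V_q(n,t)⌋ = ⌊16777216/6571⌋ = 2553.
Step 4: Compare |C| = 1680 to 2553: satisfied.
The claimed |C| lies below the Hamming bound.


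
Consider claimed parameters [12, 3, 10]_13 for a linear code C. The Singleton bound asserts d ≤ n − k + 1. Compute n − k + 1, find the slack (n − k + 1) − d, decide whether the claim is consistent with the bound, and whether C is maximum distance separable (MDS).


Singleton RHS = n − k + 1 = 10, slack = 0, bound satisfied, MDS.

Singleton bound: d ≤ n − k + 1.
Here n = 12, k = 3, so n − k + 1 = 10.
Given d = 10, check d ≤ 10: YES.
Slack = (n − k + 1) − d = 0.
The code is MDS (slack = 0).
Description: the claimed parameters are [12, 3, 10]_13; such a code would be MDS (meets Singleton bound).


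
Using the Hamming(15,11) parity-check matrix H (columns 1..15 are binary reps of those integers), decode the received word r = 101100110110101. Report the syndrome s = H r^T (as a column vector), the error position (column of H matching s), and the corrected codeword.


s = (1, 0, 1, 0)^T, error position = 10, corrected codeword c = 101100110010101

Compute s = H r^T mod 2 one row at a time:
  s_1 = 1 + 0 + 1 + 1 + 0 + 1 + 0 + 1 = 5 ≡ 1 (mod 2).
  s_2 = 1 + 0 + 0 + 1 + 0 + 1 + 0 + 1 = 4 ≡ 0 (mod 2).
  s_3 = 0 + 1 + 0 + 1 + 1 + 1 + 0 + 1 = 5 ≡ 1 (mod 2).
  s_4 = 1 + 1 + 0 + 1 + 0 + 1 + 1 + 1 = 6 ≡ 0 (mod 2).
s = (1, 0, 1, 0)^T — this equals column 10 of H (binary 1010), so error is at position 10.
Correct: flip bit 10 of r = 101100110110101 to get c = 101100110010101.


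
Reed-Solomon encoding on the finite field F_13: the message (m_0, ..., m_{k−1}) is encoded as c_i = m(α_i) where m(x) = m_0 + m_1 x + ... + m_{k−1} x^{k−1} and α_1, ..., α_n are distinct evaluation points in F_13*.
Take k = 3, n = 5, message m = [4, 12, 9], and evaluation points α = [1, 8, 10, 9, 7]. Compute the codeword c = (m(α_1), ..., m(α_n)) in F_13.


c = [12, 0, 10, 9, 9]

Message polynomial: m(x) = 4 + 12·x + 9·x^2 (mod 13).
For each evaluation point α_i, compute m(α_i) mod 13:
  α_1 = 1: Horner steps 9 → 8 → 12, so m(1) = 12.
  α_2 = 8: Horner steps 9 → 6 → 0, so m(8) = 0.
  α_3 = 10: Horner steps 9 → 11 → 10, so m(10) = 10.
  α_4 = 9: Horner steps 9 → 2 → 9, so m(9) = 9.
  α_5 = 7: Horner steps 9 → 10 → 9, so m(7) = 9.
Codeword c = [12, 0, 10, 9, 9] ∈ F_13^5.


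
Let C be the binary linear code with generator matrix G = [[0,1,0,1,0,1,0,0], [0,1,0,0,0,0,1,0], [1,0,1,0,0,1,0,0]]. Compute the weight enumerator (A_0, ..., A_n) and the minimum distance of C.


Weight distribution: A_0 = 1, A_2 = 1, A_3 = 3, A_4 = 2, A_5 = 1. Minimum distance d = 2.

Enumerate all 2^3 = 8 messages m ∈ F_2^3.
For each, compute codeword c = mG in F_2^8, then tally its weight.
  m = 000 → c = 00000000, weight = 0.
  m = 100 → c = 01010100, weight = 3.
  m = 010 → c = 01000010, weight = 2.
  m = 110 → c = 00010110, weight = 3.
  m = 001 → c = 10100100, weight = 3.
  m = 101 → c = 11110000, weight = 4.
  m = 011 → c = 11100110, weight = 5.
  m = 111 → c = 10110010, weight = 4.
Tally weights:
  weight 0: 1 codewords.
  weight 2: 1 codewords.
  weight 3: 3 codewords.
  weight 4: 2 codewords.
  weight 5: 1 codewords.
Minimum distance d = smallest w > 0 with A_w > 0 = 2.
Sanity: Σ A_w = 8 = 2^3 = 8 ✓.


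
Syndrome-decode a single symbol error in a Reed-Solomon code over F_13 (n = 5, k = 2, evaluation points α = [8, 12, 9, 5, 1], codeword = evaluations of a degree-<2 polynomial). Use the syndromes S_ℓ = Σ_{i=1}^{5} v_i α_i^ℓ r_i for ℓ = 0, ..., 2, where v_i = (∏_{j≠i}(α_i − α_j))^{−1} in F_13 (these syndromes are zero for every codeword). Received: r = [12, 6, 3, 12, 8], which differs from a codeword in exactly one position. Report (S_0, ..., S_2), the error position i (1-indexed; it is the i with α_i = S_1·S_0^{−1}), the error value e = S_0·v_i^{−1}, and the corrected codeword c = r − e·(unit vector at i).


S = (6, 9, 7), error at position 1, error magnitude e = 10, c = [2, 6, 3, 12, 8].

Step 1: column multipliers v_i = (∏_{j≠i}(α_i − α_j))^{−1} mod 13.
  i = 1 (α = 8): (8−12)(8−9)(8−5)(8−1) = (−4)·(−1)·3·7 = 84 ≡ 6, so v_1 = 6^{−1} = 11 (mod 13).
  i = 2 (α = 12): (12−8)(12−9)(12−5)(12−1) = 4·3·7·11 = 924 ≡ 1, so v_2 = 1^{−1} = 1 (mod 13).
  i = 3 (α = 9): (9−8)(9−12)(9−5)(9−1) = 1·(−3)·4·8 = −96 ≡ 8, so v_3 = 8^{−1} = 5 (mod 13).
  i = 4 (α = 5): (5−8)(5−12)(5−9)(5−1) = (−3)·(−7)·(−4)·4 = −336 ≡ 2, so v_4 = 2^{−1} = 7 (mod 13).
  i = 5 (α = 1): (1−8)(1−12)(1−9)(1−5) = (−7)·(−11)·(−8)·(−4) = 2464 ≡ 7, so v_5 = 7^{−1} = 2 (mod 13).
  v = [11, 1, 5, 7, 2].
Step 2: syndromes of r = [12, 6, 3, 12, 8] (all sums mod 13).
  S_0 = Σ v_i r_i = 11·12 + 1·6 + 5·3 + 7·12 + 2·8 = 253 ≡ 6.
  S_1 = Σ v_i α_i r_i = 11·8·12 + 1·12·6 + 5·9·3 + 7·5·12 + 2·1·8 = 1699 ≡ 9.
  α_i^2 mod 13 = [12, 1, 3, 12, 1].
  S_2 = Σ v_i α_i^2 r_i = 11·12·12 + 1·1·6 + 5·3·3 + 7·12·12 + 2·1·8 = 2659 ≡ 7.
  S = (6, 9, 7) ≠ 0, so r is not a codeword (an error is present).
Step 3: locate the error. For a single error e at position i, S_ℓ = v_i·e·α_i^ℓ, so α_err = S_1/S_0.
  S_0^{−1} = 6^{−1} = 11 (mod 13), so α_err = 9·11 = 99 ≡ 8 = α_1. Error position i = 1.
  Consistency check: S_2/S_1 = 7·3 = 21 ≡ 8 = α_err ✓ (single-error assumption holds).
Step 4: error magnitude e = S_0/v_1 = S_0·∏_{j≠1}(α_1 − α_j) = 6·6 = 36 ≡ 10 (mod 13).
Step 5: correct position 1: c_1 = r_1 − e = 12 − 10 ≡ 2 (mod 13). Hence c = [2, 6, 3, 12, 8].
  Check: interpolating c through the α_i gives m(x) = 7 + 1·x (degree < 2) with m(α_i) = c_i for every i, so c is indeed a codeword.


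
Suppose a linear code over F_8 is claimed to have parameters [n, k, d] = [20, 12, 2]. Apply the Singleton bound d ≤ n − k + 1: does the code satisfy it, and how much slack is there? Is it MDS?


Singleton RHS = n − k + 1 = 9, slack = 7, bound satisfied, not MDS.

Singleton bound: d ≤ n − k + 1.
Here n = 20, k = 12, so n − k + 1 = 9.
Given d = 2, check d ≤ 9: YES.
Slack = (n − k + 1) − d = 7.
The code is NOT MDS (slack = 7 > 0).
Description: the claimed parameters are [20, 12, 2]_8; such a code would be non-MDS.


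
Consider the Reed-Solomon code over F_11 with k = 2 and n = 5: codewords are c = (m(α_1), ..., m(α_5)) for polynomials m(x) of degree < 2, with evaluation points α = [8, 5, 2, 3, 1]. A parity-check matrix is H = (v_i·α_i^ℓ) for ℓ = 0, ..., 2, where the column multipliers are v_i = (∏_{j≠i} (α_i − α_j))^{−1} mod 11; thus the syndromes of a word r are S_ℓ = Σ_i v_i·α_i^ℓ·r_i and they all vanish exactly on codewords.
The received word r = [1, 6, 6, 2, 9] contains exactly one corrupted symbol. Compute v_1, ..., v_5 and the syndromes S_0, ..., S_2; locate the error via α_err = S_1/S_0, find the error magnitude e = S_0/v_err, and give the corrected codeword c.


S = (7, 3, 6), error at position 3, error magnitude e = 6, c = [1, 6, 0, 2, 9].

Step 1: column multipliers v_i = (∏_{j≠i}(α_i − α_j))^{−1} mod 11.
  i = 1 (α = 8): (8−5)(8−2)(8−3)(8−1) = 3·6·5·7 = 630 ≡ 3, so v_1 = 3^{−1} = 4 (mod 11).
  i = 2 (α = 5): (5−8)(5−2)(5−3)(5−1) = (−3)·3·2·4 = −72 ≡ 5, so v_2 = 5^{−1} = 9 (mod 11).
  i = 3 (α = 2): (2−8)(2−5)(2−3)(2−1) = (−6)·(−3)·(−1)·1 = −18 ≡ 4, so v_3 = 4^{−1} = 3 (mod 11).
  i = 4 (α = 3): (3−8)(3−5)(3−2)(3−1) = (−5)·(−2)·1·2 = 20 ≡ 9, so v_4 = 9^{−1} = 5 (mod 11).
  i = 5 (α = 1): (1−8)(1−5)(1−2)(1−3) = (−7)·(−4)·(−1)·(−2) = 56 ≡ 1, so v_5 = 1^{−1} = 1 (mod 11).
  v = [4, 9, 3, 5, 1].
Step 2: syndromes of r = [1, 6, 6, 2, 9] (all sums mod 11).
  S_0 = Σ v_i r_i = 4·1 + 9·6 + 3·6 + 5·2 + 1·9 = 95 ≡ 7.
  S_1 = Σ v_i α_i r_i = 4·8·1 + 9·5·6 + 3·2·6 + 5·3·2 + 1·1·9 = 377 ≡ 3.
  α_i^2 mod 11 = [9, 3, 4, 9, 1].
  S_2 = Σ v_i α_i^2 r_i = 4·9·1 + 9·3·6 + 3·4·6 + 5·9·2 + 1·1·9 = 369 ≡ 6.
  S = (7, 3, 6) ≠ 0, so r is not a codeword (an error is present).
Step 3: locate the error. For a single error e at position i, S_ℓ = v_i·e·α_i^ℓ, so α_err = S_1/S_0.
  S_0^{−1} = 7^{−1} = 8 (mod 11), so α_err = 3·8 = 24 ≡ 2 = α_3. Error position i = 3.
  Consistency check: S_2/S_1 = 6·4 = 24 ≡ 2 = α_err ✓ (single-error assumption holds).
Step 4: error magnitude e = S_0/v_3 = S_0·∏_{j≠3}(α_3 − α_j) = 7·4 = 28 ≡ 6 (mod 11).
Step 5: correct position 3: c_3 = r_3 − e = 6 − 6 ≡ 0 (mod 11). Hence c = [1, 6, 0, 2, 9].
  Check: interpolating c through the α_i gives m(x) = 7 + 2·x (degree < 2) with m(α_i) = c_i for every i, so c is indeed a codeword.


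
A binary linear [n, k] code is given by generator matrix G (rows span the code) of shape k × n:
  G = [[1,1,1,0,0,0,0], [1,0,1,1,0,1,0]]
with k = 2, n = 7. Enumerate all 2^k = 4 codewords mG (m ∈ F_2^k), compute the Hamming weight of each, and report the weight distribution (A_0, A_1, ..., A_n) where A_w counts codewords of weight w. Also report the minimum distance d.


Weight distribution: A_0 = 1, A_3 = 2, A_4 = 1. Minimum distance d = 3.

Enumerate all 2^2 = 4 messages m ∈ F_2^2.
For each, compute codeword c = mG in F_2^7, then tally its weight.
  m = 00 → c = 0000000, weight = 0.
  m = 10 → c = 1110000, weight = 3.
  m = 01 → c = 1011010, weight = 4.
  m = 11 → c = 0101010, weight = 3.
Tally weights:
  weight 0: 1 codewords.
  weight 3: 2 codewords.
  weight 4: 1 codewords.
Minimum distance d = smallest w > 0 with A_w > 0 = 3.
Sanity: Σ A_w = 4 = 2^2 = 4 ✓.


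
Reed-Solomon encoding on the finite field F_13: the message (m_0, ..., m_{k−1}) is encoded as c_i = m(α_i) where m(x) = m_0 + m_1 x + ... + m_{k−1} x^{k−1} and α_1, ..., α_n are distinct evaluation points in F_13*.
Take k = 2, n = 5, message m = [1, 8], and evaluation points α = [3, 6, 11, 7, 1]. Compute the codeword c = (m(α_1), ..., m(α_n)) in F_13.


c = [12, 10, 11, 5, 9]

Message polynomial: m(x) = 1 + 8·x (mod 13).
For each evaluation point α_i, compute m(α_i) mod 13:
  α_1 = 3: Horner steps 8 → 12, so m(3) = 12.
  α_2 = 6: Horner steps 8 → 10, so m(6) = 10.
  α_3 = 11: Horner steps 8 → 11, so m(11) = 11.
  α_4 = 7: Horner steps 8 → 5, so m(7) = 5.
  α_5 = 1: Horner steps 8 → 9, so m(1) = 9.
Codeword c = [12, 10, 11, 5, 9] ∈ F_13^5.


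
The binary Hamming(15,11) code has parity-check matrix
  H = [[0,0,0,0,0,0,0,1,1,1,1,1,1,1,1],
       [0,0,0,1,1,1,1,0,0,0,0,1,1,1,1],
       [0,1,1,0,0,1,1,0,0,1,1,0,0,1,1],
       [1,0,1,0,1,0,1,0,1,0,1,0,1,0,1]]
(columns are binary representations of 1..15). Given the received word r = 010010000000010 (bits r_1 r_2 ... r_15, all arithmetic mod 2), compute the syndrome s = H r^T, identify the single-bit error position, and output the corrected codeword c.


s = (1, 0, 0, 1)^T, error position = 9, corrected codeword c = 010010001000010

Compute s = H r^T mod 2 one row at a time:
  s_1 = 0 + 0 + 0 + 0 + 0 + 0 + 1 + 0 = 1 ≡ 1 (mod 2).
  s_2 = 0 + 1 + 0 + 0 + 0 + 0 + 1 + 0 = 2 ≡ 0 (mod 2).
  s_3 = 1 + 0 + 0 + 0 + 0 + 0 + 1 + 0 = 2 ≡ 0 (mod 2).
  s_4 = 0 + 0 + 1 + 0 + 0 + 0 + 0 + 0 = 1 ≡ 1 (mod 2).
s = (1, 0, 0, 1)^T — this equals column 9 of H (binary 1001), so error is at position 9.
Correct: flip bit 9 of r = 010010000000010 to get c = 010010001000010.


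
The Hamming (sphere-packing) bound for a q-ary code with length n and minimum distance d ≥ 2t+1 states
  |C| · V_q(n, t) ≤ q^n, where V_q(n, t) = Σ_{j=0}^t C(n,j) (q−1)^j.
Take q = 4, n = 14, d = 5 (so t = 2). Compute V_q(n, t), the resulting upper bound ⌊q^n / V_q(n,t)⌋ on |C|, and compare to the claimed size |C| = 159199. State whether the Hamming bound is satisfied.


V_q(n, t) = 862, q^n = 268435456, Hamming bound = 311410, |C| = 159199 ≤ bound (satisfied).

Step 1: Compute V_q(n, t) = Σ_{j=0}^2 C(n, j) (q−1)^j.
  j = 0: C(14,0)·(3)^0 = 1·1 = 1.
  j = 1: C(14,1)·(3)^1 = 14·3 = 42.
  j = 2: C(14,2)·(3)^2 = 91·9 = 819.
  V_q(n, t) = 1 + 42 + 819 = 862.
Step 2: q^n = 4^14 = 268435456.
Step 3: Hamming bound ⌊q^n / V_q(n,t)⌋ = ⌊268435456/862⌋ = 311410.
Step 4: Compare |C| = 159199 to 311410: satisfied.
The claimed |C| lies below the Hamming bound.


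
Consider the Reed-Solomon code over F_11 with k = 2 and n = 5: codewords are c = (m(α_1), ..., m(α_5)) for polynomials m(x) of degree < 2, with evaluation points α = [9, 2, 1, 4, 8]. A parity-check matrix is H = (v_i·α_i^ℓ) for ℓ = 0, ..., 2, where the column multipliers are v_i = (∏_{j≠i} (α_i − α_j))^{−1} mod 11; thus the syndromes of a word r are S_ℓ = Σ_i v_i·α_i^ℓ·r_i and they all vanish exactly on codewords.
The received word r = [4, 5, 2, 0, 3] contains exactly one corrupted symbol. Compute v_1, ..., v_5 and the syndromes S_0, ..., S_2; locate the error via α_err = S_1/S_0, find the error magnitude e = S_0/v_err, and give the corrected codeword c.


S = (3, 2, 5), error at position 5, error magnitude e = 2, c = [4, 5, 2, 0, 1].

Step 1: column multipliers v_i = (∏_{j≠i}(α_i − α_j))^{−1} mod 11.
  i = 1 (α = 9): (9−2)(9−1)(9−4)(9−8) = 7·8·5·1 = 280 ≡ 5, so v_1 = 5^{−1} = 9 (mod 11).
  i = 2 (α = 2): (2−9)(2−1)(2−4)(2−8) = (−7)·1·(−2)·(−6) = −84 ≡ 4, so v_2 = 4^{−1} = 3 (mod 11).
  i = 3 (α = 1): (1−9)(1−2)(1−4)(1−8) = (−8)·(−1)·(−3)·(−7) = 168 ≡ 3, so v_3 = 3^{−1} = 4 (mod 11).
  i = 4 (α = 4): (4−9)(4−2)(4−1)(4−8) = (−5)·2·3·(−4) = 120 ≡ 10, so v_4 = 10^{−1} = 10 (mod 11).
  i = 5 (α = 8): (8−9)(8−2)(8−1)(8−4) = (−1)·6·7·4 = −168 ≡ 8, so v_5 = 8^{−1} = 7 (mod 11).
  v = [9, 3, 4, 10, 7].
Step 2: syndromes of r = [4, 5, 2, 0, 3] (all sums mod 11).
  S_0 = Σ v_i r_i = 9·4 + 3·5 + 4·2 + 10·0 + 7·3 = 80 ≡ 3.
  S_1 = Σ v_i α_i r_i = 9·9·4 + 3·2·5 + 4·1·2 + 10·4·0 + 7·8·3 = 530 ≡ 2.
  α_i^2 mod 11 = [4, 4, 1, 5, 9].
  S_2 = Σ v_i α_i^2 r_i = 9·4·4 + 3·4·5 + 4·1·2 + 10·5·0 + 7·9·3 = 401 ≡ 5.
  S = (3, 2, 5) ≠ 0, so r is not a codeword (an error is present).
Step 3: locate the error. For a single error e at position i, S_ℓ = v_i·e·α_i^ℓ, so α_err = S_1/S_0.
  S_0^{−1} = 3^{−1} = 4 (mod 11), so α_err = 2·4 = 8 ≡ 8 = α_5. Error position i = 5.
  Consistency check: S_2/S_1 = 5·6 = 30 ≡ 8 = α_err ✓ (single-error assumption holds).
Step 4: error magnitude e = S_0/v_5 = S_0·∏_{j≠5}(α_5 − α_j) = 3·8 = 24 ≡ 2 (mod 11).
Step 5: correct position 5: c_5 = r_5 − e = 3 − 2 ≡ 1 (mod 11). Hence c = [4, 5, 2, 0, 1].
  Check: interpolating c through the α_i gives m(x) = 10 + 3·x (degree < 2) with m(α_i) = c_i for every i, so c is indeed a codeword.


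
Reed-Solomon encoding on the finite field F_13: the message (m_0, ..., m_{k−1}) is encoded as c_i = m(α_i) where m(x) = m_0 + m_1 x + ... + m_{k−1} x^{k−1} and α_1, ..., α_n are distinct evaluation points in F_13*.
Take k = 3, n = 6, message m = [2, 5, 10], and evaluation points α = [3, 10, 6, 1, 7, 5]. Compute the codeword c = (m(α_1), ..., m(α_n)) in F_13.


c = [3, 12, 2, 4, 7, 4]

Message polynomial: m(x) = 2 + 5·x + 10·x^2 (mod 13).
For each evaluation point α_i, compute m(α_i) mod 13:
  α_1 = 3: Horner steps 10 → 9 → 3, so m(3) = 3.
  α_2 = 10: Horner steps 10 → 1 → 12, so m(10) = 12.
  α_3 = 6: Horner steps 10 → 0 → 2, so m(6) = 2.
  α_4 = 1: Horner steps 10 → 2 → 4, so m(1) = 4.
  α_5 = 7: Horner steps 10 → 10 → 7, so m(7) = 7.
  α_6 = 5: Horner steps 10 → 3 → 4, so m(5) = 4.
Codeword c = [3, 12, 2, 4, 7, 4] ∈ F_13^6.
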